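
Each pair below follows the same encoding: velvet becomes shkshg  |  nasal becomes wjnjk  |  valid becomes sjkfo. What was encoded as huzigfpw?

eruption

v(21)→s(18) and e(4)→h(7) fit y≡19x+9 (mod 26); the inverse of 19 mod 26 is 11. Each letter's alphabet position (a=0..z=25) is mapped through 19·x+9 mod 26 — an affine cipher.
Reversing it on huzigfpw: h(7)→11·(7−9)≡4=e; u(20)→11·(20−9)≡17=r; z(25)→11·(25−9)≡20=u; i(8)→11·(8−9)≡15=p; g(6)→11·(6−9)≡19=t; f(5)→11·(5−9)≡8=i; p(15)→11·(15−9)≡14=o; w(22)→11·(22−9)≡13=n (all mod 26).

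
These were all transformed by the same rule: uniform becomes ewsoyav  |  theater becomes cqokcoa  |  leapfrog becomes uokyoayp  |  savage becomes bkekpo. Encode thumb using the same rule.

cqevk

Two shifts are in play — +10 for a/e/i/o/u, +9 for every other letter.
For thumb: t(cons)+9=c, h(cons)+9=q, u(vowel)+10=e, m(cons)+9=v, b(cons)+9=k.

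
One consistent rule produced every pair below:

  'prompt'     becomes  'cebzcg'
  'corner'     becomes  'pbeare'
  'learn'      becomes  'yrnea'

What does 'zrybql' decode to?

Each letter is shifted forward by 13 in the alphabet (a Caesar shift of +13).
Undoing it on zrybql: z−13=m, r−13=e, y−13=l, b−13=o, q−13=d, l−13=y.

melody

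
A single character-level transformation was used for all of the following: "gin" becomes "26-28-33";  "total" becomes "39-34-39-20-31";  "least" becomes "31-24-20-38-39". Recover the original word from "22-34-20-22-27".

coach

g is letter #7 and maps to 26: an offset of 19. Each letter is replaced by its alphabet position (a=1..z=26) + 19.
Reversing it on 22-34-20-22-27: 22→(22−19)÷1=3=c, 34→(34−19)÷1=15=o, 20→(20−19)÷1=1=a, 22→(22−19)÷1=3=c, 27→(27−19)÷1=8=h.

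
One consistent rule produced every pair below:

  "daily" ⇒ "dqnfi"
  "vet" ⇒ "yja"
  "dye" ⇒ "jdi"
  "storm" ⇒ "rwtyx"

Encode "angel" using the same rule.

The output letters match the input read backwards, each shifted +5: daily reversed is yliad. Read the word backwards and shift each letter +5.
Applying it to angel: reverse → legna; then shift: l+5=q, e+5=j, g+5=l, n+5=s, a+5=f.

qjlsf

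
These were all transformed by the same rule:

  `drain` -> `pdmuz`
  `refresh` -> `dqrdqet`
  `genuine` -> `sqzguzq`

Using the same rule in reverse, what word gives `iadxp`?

Compare letters: d→p is +12, r→d is +12, a→m is +12 — a constant shift. It's a constant shift of +12 (ROT12).
Reversing it on iadxp: i−12=w, a−12=o, d−12=r, x−12=l, p−12=d.

world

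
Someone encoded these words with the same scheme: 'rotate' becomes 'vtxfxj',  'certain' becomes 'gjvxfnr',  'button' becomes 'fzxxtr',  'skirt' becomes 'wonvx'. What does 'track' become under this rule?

xvfgo

The shift depends on letter class: consonant r→v is +4, but vowel o→t is +5. Two shifts are in play — +5 for a/e/i/o/u, +4 for every other letter.
On track: t(cons)+4=x, r(cons)+4=v, a(vowel)+5=f, c(cons)+4=g, k(cons)+4=o.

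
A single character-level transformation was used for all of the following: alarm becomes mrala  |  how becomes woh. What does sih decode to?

It's just the letters in reverse order.
Decoding sih: then reverse → his.

his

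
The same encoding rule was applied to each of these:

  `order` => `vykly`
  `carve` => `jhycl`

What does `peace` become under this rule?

wlhjl

It's a constant shift of +7 (ROT7).
On peace: p+7=w, e+7=l, a+7=h, c+7=j, e+7=l.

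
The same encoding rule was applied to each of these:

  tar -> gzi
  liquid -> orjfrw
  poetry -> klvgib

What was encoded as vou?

elf

Each pair mirrors across the alphabet (t↔g, a↔z, r↔i): positions sum to 25. Letters are reflected about the middle of the alphabet (position → 25−position): Atbash.
Reversing it on vou: v↔e, o↔l, u↔f.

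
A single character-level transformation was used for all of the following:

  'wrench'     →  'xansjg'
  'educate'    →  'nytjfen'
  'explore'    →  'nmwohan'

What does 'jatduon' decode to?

w(22)→x(23) and r(17)→a(0) fit y≡15x+5 (mod 26); the inverse of 15 mod 26 is 7. Treating letters as 0–25, the rule is x ↦ 15x + 5 (mod 26).
Undoing it on jatduon: j(9)→7·(9−5)≡2=c; a(0)→7·(0−5)≡17=r; t(19)→7·(19−5)≡20=u; d(3)→7·(3−5)≡12=m; u(20)→7·(20−5)≡1=b; o(14)→7·(14−5)≡11=l; n(13)→7·(13−5)≡4=e (all mod 26).

crumble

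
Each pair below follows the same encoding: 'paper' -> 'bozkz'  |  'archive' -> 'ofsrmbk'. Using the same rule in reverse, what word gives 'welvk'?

album

The output letters match the input read backwards, each shifted +10: paper reversed is repap. The word is reversed, then every letter is shifted forward by 10.
Decoding welvk: shift back: w−10=m, e−10=u, l−10=b, v−10=l, k−10=a → mubla; then reverse → album.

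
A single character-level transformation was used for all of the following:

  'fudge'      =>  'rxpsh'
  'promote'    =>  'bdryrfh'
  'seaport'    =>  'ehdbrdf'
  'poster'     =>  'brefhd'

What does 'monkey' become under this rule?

The rule splits by letter class: vowels +3, consonants +12.
For monkey: m(cons)+12=y, o(vowel)+3=r, n(cons)+12=z, k(cons)+12=w, e(vowel)+3=h, y(cons)+12=k.

yrzwhk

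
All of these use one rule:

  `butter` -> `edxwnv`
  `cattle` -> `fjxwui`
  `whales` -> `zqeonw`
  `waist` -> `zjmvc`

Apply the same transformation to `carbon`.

The shifts repeat in a cycle of length 3: positions 0,1,… shift by +3, +9, +4, then the pattern repeats.
On carbon: c+3=f, a+9=j, r+4=v, b+3=e, o+9=x, n+4=r.

fjvexr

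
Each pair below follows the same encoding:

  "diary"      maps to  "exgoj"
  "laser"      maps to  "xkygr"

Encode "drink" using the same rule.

qtoxj

The output letters match the input read backwards, each shifted +6: diary reversed is yraid. Two steps: reverse the string, then apply a Caesar shift of +6.
Applying it to drink: reverse → knird; then shift: k+6=q, n+6=t, i+6=o, r+6=x, d+6=j.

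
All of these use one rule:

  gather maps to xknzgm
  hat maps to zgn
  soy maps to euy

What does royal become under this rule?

rgeux

The output letters match the input read backwards, each shifted +6: gather reversed is rehtag. Read the word backwards and shift each letter +6.
On royal: reverse → layor; then shift: l+6=r, a+6=g, y+6=e, o+6=u, r+6=x.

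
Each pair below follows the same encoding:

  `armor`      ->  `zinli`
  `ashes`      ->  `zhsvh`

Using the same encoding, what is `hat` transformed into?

szg

Each pair mirrors across the alphabet (a↔z, r↔i, m↔n): positions sum to 25. Each letter is replaced by its mirror in the alphabet: a↔z, b↔y, c↔x, and so on (the Atbash cipher).
For hat: h↔s, a↔z, t↔g.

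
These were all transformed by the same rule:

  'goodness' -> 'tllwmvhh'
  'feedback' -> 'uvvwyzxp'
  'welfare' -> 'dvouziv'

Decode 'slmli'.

Letters are reflected about the middle of the alphabet (position → 25−position): Atbash.
Undoing it on slmli: s↔h, l↔o, m↔n, l↔o, i↔r.

honor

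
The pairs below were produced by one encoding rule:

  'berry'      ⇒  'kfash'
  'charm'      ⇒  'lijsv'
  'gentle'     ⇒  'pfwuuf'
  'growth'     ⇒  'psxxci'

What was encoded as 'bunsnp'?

stereo

Shifts by position in berry: pos 0: b→k (+9), pos 1: e→f (+1), pos 2: r→a (+9), pos 3: r→s (+1) — repeating every 2. It's a Vigenère-style cipher with numeric key [9,1]: position i shifts by key[i mod 2].
Undoing it on bunsnp: b−9=s, u−1=t, n−9=e, s−1=r, n−9=e, p−1=o.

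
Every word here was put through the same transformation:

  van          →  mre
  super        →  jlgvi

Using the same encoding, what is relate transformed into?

ivcrkv

Compare letters: v→m is +17, a→r is +17, n→e is +17 — a constant shift. Each letter is shifted forward by 17 in the alphabet (a Caesar shift of +17).
Applying it to relate: r+17=i, e+17=v, l+17=c, a+17=r, t+17=k, e+17=v.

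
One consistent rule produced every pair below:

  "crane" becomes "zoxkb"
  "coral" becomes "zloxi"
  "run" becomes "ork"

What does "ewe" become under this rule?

btb

Compare letters: c→z is +23, r→o is +23, a→x is +23 — a constant shift. It's a constant shift of +23 (ROT23).
On ewe: e+23=b, w+23=t, e+23=b.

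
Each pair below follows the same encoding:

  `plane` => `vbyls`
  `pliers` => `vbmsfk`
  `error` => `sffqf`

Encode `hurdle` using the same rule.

hufnbs

Each letter's alphabet position (a=0..z=25) is mapped through 5·x+24 mod 26 — an affine cipher.
Applying it to hurdle: h(7)→5·7+24≡7=h; u(20)→5·20+24≡20=u; r(17)→5·17+24≡5=f; d(3)→5·3+24≡13=n; l(11)→5·11+24≡1=b; e(4)→5·4+24≡18=s (all mod 26).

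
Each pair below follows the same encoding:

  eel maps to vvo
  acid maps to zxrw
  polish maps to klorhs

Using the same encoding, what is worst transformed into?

Each pair mirrors across the alphabet (e↔v, e↔v, l↔o): positions sum to 25. Each letter is replaced by its mirror in the alphabet: a↔z, b↔y, c↔x, and so on (the Atbash cipher).
Applying it to worst: w↔d, o↔l, r↔i, s↔h, t↔g.

dlihg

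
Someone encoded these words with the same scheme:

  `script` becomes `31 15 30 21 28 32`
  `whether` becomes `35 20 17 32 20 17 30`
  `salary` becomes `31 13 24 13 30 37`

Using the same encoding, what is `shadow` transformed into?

s is letter #19 and maps to 31: an offset of 12. Each letter is replaced by its alphabet position (a=1..z=26) + 12.
For shadow: s=19→31, h=8→20, a=1→13, d=4→16, o=15→27, w=23→35.

31 20 13 16 27 35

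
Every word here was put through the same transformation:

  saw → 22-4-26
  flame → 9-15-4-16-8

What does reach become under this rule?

21-8-4-6-11

s is letter #19 and maps to 22: an offset of 3. Each letter is replaced by its alphabet position (a=1..z=26) + 3.
On reach: r=18→21, e=5→8, a=1→4, c=3→6, h=8→11.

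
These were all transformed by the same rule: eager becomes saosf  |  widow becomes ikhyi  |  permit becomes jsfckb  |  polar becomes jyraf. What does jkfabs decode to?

e(4)→s(18) and a(0)→a(0) fit y≡11x+0 (mod 26); the inverse of 11 mod 26 is 19. This is an affine cipher: with a=0,…,z=25, each position x becomes (11x+0) mod 26.
Undoing it on jkfabs: j(9)→19·(9−0)≡15=p; k(10)→19·(10−0)≡8=i; f(5)→19·(5−0)≡17=r; a(0)→19·(0−0)≡0=a; b(1)→19·(1−0)≡19=t; s(18)→19·(18−0)≡4=e (all mod 26).

pirate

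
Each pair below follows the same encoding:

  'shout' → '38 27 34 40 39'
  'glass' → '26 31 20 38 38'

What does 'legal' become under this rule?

31 24 26 20 31

Each letter is replaced by its alphabet position (a=1..z=26) + 19.
Applying it to legal: l=12→31, e=5→24, g=7→26, a=1→20, l=12→31.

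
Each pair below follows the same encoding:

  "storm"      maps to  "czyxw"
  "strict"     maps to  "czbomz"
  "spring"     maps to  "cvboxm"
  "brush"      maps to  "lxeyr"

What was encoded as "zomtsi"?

picnic

Shifts by position in storm: pos 0: s→c (+10), pos 1: t→z (+6), pos 2: o→y (+10), pos 3: r→x (+6) — repeating every 2. The shifts repeat in a cycle of length 2: positions 0,1,… shift by +10, +6, then the pattern repeats.
Reversing it on zomtsi: z−10=p, o−6=i, m−10=c, t−6=n, s−10=i, i−6=c.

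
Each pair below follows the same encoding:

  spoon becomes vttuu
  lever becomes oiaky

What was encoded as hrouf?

In spoon: s→v is +3, p→t is +4, o→t is +5, o→u is +6 — the shift increases by 1 each position. The shift increases by 1 at each position, starting from +3: 3, 4, 5, ….
Undoing it on hrouf: h−3=e, r−4=n, o−5=j, u−6=o, f−7=y.

enjoy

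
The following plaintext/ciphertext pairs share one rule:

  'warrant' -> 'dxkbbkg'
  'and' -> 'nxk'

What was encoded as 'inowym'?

The output letters match the input read backwards, each shifted +10: warrant reversed is tnarraw. The word is reversed, then every letter is shifted forward by 10.
Reversing it on inowym: shift back: i−10=y, n−10=d, o−10=e, w−10=m, y−10=o, m−10=c → ydemoc; then reverse → comedy.

comedy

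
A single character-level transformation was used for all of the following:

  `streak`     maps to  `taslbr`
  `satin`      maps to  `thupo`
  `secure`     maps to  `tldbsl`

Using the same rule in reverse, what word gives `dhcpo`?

cabin

Shifts by position in streak: pos 0: s→t (+1), pos 1: t→a (+7), pos 2: r→s (+1), pos 3: e→l (+7) — repeating every 2. The shifts repeat in a cycle of length 2: positions 0,1,… shift by +1, +7, then the pattern repeats.
Decoding dhcpo: d−1=c, h−7=a, c−1=b, p−7=i, o−1=n.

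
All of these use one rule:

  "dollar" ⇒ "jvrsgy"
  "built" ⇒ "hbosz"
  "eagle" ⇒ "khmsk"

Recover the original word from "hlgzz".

Shifts by position in dollar: pos 0: d→j (+6), pos 1: o→v (+7), pos 2: l→r (+6), pos 3: l→s (+7) — repeating every 2. The shifts repeat in a cycle of length 2: positions 0,1,… shift by +6, +7, then the pattern repeats.
Decoding hlgzz: h−6=b, l−7=e, g−6=a, z−7=s, z−6=t.

beast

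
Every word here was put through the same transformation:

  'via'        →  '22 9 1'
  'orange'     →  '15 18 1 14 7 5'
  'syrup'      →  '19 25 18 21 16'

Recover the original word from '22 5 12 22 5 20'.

v is letter #22 and maps to 22: an offset of 0. Each letter is replaced by its alphabet position (a=1, b=2, …, z=26).
Reversing it on 22 5 12 22 5 20: 22=v, 5=e, 12=l, 22=v, 5=e, 20=t.

velvet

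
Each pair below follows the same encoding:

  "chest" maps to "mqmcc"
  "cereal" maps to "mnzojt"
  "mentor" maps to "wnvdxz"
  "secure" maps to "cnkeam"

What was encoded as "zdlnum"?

puddle

Shifts by position in chest: pos 0: c→m (+10), pos 1: h→q (+9), pos 2: e→m (+8), pos 3: s→c (+10), pos 4: t→c (+9) — repeating every 3. It's a Vigenère-style cipher with numeric key [10,9,8]: position i shifts by key[i mod 3].
Reversing it on zdlnum: z−10=p, d−9=u, l−8=d, n−10=d, u−9=l, m−8=e.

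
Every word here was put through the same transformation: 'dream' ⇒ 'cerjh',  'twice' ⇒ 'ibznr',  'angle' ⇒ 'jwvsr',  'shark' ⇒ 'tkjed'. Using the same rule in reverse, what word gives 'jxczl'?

audio

Each letter's alphabet position (a=0..z=25) is mapped through 15·x+9 mod 26 — an affine cipher.
Decoding jxczl: j(9)→7·(9−9)≡0=a; x(23)→7·(23−9)≡20=u; c(2)→7·(2−9)≡3=d; z(25)→7·(25−9)≡8=i; l(11)→7·(11−9)≡14=o (all mod 26).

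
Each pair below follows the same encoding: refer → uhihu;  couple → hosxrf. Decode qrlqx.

union

The output letters match the input read backwards, each shifted +3: refer reversed is refer. Read the word backwards and shift each letter +3.
Reversing it on qrlqx: shift back: q−3=n, r−3=o, l−3=i, q−3=n, x−3=u → noinu; then reverse → union.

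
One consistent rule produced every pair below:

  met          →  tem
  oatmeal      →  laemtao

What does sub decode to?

The output letters match the input read backwards: met reversed is tem. It's just the letters in reverse order.
Reversing it on sub: then reverse → bus.

bus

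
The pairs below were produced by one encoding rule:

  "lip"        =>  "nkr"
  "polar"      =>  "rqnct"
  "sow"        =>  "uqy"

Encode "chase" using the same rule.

ejcug

Compare letters: l→n is +2, i→k is +2, p→r is +2 — a constant shift. Each letter is shifted forward by 2 in the alphabet (a Caesar shift of +2).
Applying it to chase: c+2=e, h+2=j, a+2=c, s+2=u, e+2=g.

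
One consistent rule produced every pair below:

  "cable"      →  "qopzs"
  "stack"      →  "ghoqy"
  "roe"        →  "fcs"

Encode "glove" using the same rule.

Compare letters: c→q is +14, a→o is +14, b→p is +14 — a constant shift. Each letter is shifted forward by 14 in the alphabet (a Caesar shift of +14).
For glove: g+14=u, l+14=z, o+14=c, v+14=j, e+14=s.

uzcjs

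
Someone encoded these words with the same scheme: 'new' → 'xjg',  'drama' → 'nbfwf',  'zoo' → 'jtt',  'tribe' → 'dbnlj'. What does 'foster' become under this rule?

Vowels shift forward by 5 and consonants shift forward by 10.
For foster: f(cons)+10=p, o(vowel)+5=t, s(cons)+10=c, t(cons)+10=d, e(vowel)+5=j, r(cons)+10=b.

ptcdjb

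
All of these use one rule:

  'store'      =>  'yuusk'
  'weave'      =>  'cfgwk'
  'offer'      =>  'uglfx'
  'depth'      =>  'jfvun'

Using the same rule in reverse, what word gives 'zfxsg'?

terra

It's a Vigenère-style cipher with numeric key [6,1]: position i shifts by key[i mod 2].
Reversing it on zfxsg: z−6=t, f−1=e, x−6=r, s−1=r, g−6=a.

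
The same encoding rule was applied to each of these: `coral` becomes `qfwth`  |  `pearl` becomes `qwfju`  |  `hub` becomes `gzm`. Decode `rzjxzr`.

museum

The word is reversed, then every letter is shifted forward by 5.
Decoding rzjxzr: shift back: r−5=m, z−5=u, j−5=e, x−5=s, z−5=u, r−5=m → muesum; then reverse → museum.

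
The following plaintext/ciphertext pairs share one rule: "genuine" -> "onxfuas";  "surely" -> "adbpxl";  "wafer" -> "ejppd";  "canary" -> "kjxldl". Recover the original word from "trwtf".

limit

In genuine: g→o is +8, e→n is +9, n→x is +10, u→f is +11 — the shift increases by 1 each position. The shift increases by 1 at each position, starting from +8: 8, 9, 10, ….
Decoding trwtf: t−8=l, r−9=i, w−10=m, t−11=i, f−12=t.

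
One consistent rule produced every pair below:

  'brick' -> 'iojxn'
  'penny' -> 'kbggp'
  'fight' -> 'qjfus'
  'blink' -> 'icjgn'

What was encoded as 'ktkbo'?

paper

b(1)→i(8) and r(17)→o(14) fit y≡15x+19 (mod 26); the inverse of 15 mod 26 is 7. This is an affine cipher: with a=0,…,z=25, each position x becomes (15x+19) mod 26.
Reversing it on ktkbo: k(10)→7·(10−19)≡15=p; t(19)→7·(19−19)≡0=a; k(10)→7·(10−19)≡15=p; b(1)→7·(1−19)≡4=e; o(14)→7·(14−19)≡17=r (all mod 26).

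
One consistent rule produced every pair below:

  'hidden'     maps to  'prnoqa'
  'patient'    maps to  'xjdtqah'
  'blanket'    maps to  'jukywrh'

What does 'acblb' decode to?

strap

In hidden: h→p is +8, i→r is +9, d→n is +10, d→o is +11 — the shift increases by 1 each position. Letter i (0-indexed) is shifted by i+8, so successive shifts are 8, 9, 10, ….
Undoing it on acblb: a−8=s, c−9=t, b−10=r, l−11=a, b−12=p.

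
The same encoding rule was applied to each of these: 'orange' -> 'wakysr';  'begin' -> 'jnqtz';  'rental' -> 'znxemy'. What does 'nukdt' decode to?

In orange: o→w is +8, r→a is +9, a→k is +10, n→y is +11 — the shift increases by 1 each position. The shift increases by 1 at each position, starting from +8: 8, 9, 10, ….
Reversing it on nukdt: n−8=f, u−9=l, k−10=a, d−11=s, t−12=h.

flash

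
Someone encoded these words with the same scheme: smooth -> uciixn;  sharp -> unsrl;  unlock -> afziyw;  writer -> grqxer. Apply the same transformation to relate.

s(18)→u(20) and m(12)→c(2) fit y≡3x+18 (mod 26); the inverse of 3 mod 26 is 9. Treating letters as 0–25, the rule is x ↦ 3x + 18 (mod 26).
Applying it to relate: r(17)→3·17+18≡17=r; e(4)→3·4+18≡4=e; l(11)→3·11+18≡25=z; a(0)→3·0+18≡18=s; t(19)→3·19+18≡23=x; e(4)→3·4+18≡4=e (all mod 26).

rezsxe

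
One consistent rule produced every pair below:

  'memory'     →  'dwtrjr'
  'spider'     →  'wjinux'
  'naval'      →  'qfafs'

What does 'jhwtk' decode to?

The output letters match the input read backwards, each shifted +5: memory reversed is yromem. Two steps: reverse the string, then apply a Caesar shift of +5.
Decoding jhwtk: shift back: j−5=e, h−5=c, w−5=r, t−5=o, k−5=f → ecrof; then reverse → force.

force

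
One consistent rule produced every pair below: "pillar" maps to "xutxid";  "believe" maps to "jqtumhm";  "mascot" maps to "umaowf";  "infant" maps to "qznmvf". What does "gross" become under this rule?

Shifts by position in pillar: pos 0: p→x (+8), pos 1: i→u (+12), pos 2: l→t (+8), pos 3: l→x (+12) — repeating every 2. The shifts repeat in a cycle of length 2: positions 0,1,… shift by +8, +12, then the pattern repeats.
For gross: g+8=o, r+12=d, o+8=w, s+12=e, s+8=a.

odwea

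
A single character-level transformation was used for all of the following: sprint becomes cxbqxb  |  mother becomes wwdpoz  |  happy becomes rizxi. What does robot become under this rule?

bwlwd

Shifts by position in sprint: pos 0: s→c (+10), pos 1: p→x (+8), pos 2: r→b (+10), pos 3: i→q (+8) — repeating every 2. It's a Vigenère-style cipher with numeric key [10,8]: position i shifts by key[i mod 2].
On robot: r+10=b, o+8=w, b+10=l, o+8=w, t+10=d.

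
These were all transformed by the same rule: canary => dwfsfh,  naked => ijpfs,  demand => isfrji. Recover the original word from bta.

vow

Two steps: reverse the string, then apply a Caesar shift of +5.
Decoding bta: shift back: b−5=w, t−5=o, a−5=v → wov; then reverse → vow.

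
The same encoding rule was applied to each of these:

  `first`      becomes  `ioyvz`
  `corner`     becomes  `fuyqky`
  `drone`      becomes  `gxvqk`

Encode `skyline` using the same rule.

vqfoouh

Shifts by position in first: pos 0: f→i (+3), pos 1: i→o (+6), pos 2: r→y (+7), pos 3: s→v (+3), pos 4: t→z (+6) — repeating every 3. It's a Vigenère-style cipher with numeric key [3,6,7]: position i shifts by key[i mod 3].
On skyline: s+3=v, k+6=q, y+7=f, l+3=o, i+6=o, n+7=u, e+3=h.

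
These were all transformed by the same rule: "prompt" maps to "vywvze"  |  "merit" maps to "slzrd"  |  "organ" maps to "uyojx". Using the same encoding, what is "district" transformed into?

jpacbtog

In prompt: p→v is +6, r→y is +7, o→w is +8, m→v is +9 — the shift increases by 1 each position. Letter i (0-indexed) is shifted by i+6, so successive shifts are 6, 7, 8, ….
Applying it to district: d+6=j, i+7=p, s+8=a, t+9=c, r+10=b, i+11=t, c+12=o, t+13=g.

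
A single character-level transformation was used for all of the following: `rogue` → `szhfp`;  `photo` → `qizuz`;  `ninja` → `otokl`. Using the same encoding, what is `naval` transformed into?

The shift depends on letter class: consonant r→s is +1, but vowel o→z is +11. Vowels shift forward by 11 and consonants shift forward by 1.
For naval: n(cons)+1=o, a(vowel)+11=l, v(cons)+1=w, a(vowel)+11=l, l(cons)+1=m.

olwlm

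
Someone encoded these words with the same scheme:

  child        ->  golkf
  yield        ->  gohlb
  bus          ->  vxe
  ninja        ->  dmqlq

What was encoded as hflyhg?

Read the word backwards and shift each letter +3.
Undoing it on hflyhg: shift back: h−3=e, f−3=c, l−3=i, y−3=v, h−3=e, g−3=d → ecived; then reverse → device.

device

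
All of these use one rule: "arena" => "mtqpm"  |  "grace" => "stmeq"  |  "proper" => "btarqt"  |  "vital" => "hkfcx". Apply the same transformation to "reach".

Shifts by position in arena: pos 0: a→m (+12), pos 1: r→t (+2), pos 2: e→q (+12), pos 3: n→p (+2) — repeating every 2. The shifts repeat in a cycle of length 2: positions 0,1,… shift by +12, +2, then the pattern repeats.
Applying it to reach: r+12=d, e+2=g, a+12=m, c+2=e, h+12=t.

dgmet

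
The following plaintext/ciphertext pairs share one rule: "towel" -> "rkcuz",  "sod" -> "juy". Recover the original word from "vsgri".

clamp

The output letters match the input read backwards, each shifted +6: towel reversed is lewot. The word is reversed, then every letter is shifted forward by 6.
Undoing it on vsgri: shift back: v−6=p, s−6=m, g−6=a, r−6=l, i−6=c → pmalc; then reverse → clamp.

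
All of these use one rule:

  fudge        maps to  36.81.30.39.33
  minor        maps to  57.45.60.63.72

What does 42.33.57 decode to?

The formula is n = 3×(alphabet index, a=1) + 18.
Undoing it on 42.33.57: 42→(42−18)÷3=8=h, 33→(33−18)÷3=5=e, 57→(57−18)÷3=13=m.

hem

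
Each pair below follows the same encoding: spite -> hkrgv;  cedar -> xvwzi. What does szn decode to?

Letters are reflected about the middle of the alphabet (position → 25−position): Atbash.
Undoing it on szn: s↔h, z↔a, n↔m.

ham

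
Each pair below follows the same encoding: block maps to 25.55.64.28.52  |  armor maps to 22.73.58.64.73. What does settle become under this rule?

b(#2)→25 and l(#12)→55: differences scale by 3, so n = 3·pos + 19. The formula is n = 3×(alphabet index, a=1) + 19.
For settle: s=19→76, e=5→34, t=20→79, t=20→79, l=12→55, e=5→34.

76.34.79.79.55.34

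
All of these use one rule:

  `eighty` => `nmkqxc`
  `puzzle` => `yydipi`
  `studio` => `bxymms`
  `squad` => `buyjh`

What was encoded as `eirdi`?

Shifts by position in eighty: pos 0: e→n (+9), pos 1: i→m (+4), pos 2: g→k (+4), pos 3: h→q (+9), pos 4: t→x (+4), pos 5: y→c (+4) — repeating every 3. The shifts repeat in a cycle of length 3: positions 0,1,… shift by +9, +4, +4, then the pattern repeats.
Undoing it on eirdi: e−9=v, i−4=e, r−4=n, d−9=u, i−4=e.

venue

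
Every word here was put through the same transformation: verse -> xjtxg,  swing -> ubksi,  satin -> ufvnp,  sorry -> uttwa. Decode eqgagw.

clever

It's a Vigenère-style cipher with numeric key [2,5]: position i shifts by key[i mod 2].
Decoding eqgagw: e−2=c, q−5=l, g−2=e, a−5=v, g−2=e, w−5=r.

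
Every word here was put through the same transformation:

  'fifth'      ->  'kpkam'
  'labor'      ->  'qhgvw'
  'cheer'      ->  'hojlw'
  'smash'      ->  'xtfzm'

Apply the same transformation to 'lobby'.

The shifts repeat in a cycle of length 2: positions 0,1,… shift by +5, +7, then the pattern repeats.
On lobby: l+5=q, o+7=v, b+5=g, b+7=i, y+5=d.

qvgid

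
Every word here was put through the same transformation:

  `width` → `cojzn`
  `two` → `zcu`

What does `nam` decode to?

hug

Compare letters: w→c is +6, i→o is +6, d→j is +6 — a constant shift. Each letter is shifted forward by 6 in the alphabet (a Caesar shift of +6).
Decoding nam: n−6=h, a−6=u, m−6=g.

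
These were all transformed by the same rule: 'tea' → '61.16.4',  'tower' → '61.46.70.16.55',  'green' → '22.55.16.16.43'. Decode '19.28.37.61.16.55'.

With a=1..z=26, the number is 3·pos + 1.
Decoding 19.28.37.61.16.55: 19→(19−1)÷3=6=f, 28→(28−1)÷3=9=i, 37→(37−1)÷3=12=l, 61→(61−1)÷3=20=t, 16→(16−1)÷3=5=e, 55→(55−1)÷3=18=r.

filter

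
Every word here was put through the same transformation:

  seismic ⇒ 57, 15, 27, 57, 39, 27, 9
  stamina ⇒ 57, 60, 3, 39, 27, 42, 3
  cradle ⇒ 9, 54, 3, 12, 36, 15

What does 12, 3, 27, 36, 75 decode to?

s(#19)→57 and e(#5)→15: differences scale by 3, so n = 3·pos + 0. Each letter becomes 3×(its alphabet position, a=1..z=26).
Undoing it on 12, 3, 27, 36, 75: 12→(12−0)÷3=4=d, 3→(3−0)÷3=1=a, 27→(27−0)÷3=9=i, 36→(36−0)÷3=12=l, 75→(75−0)÷3=25=y.

daily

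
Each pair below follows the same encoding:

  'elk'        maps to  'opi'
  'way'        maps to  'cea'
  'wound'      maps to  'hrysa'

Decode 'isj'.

The output letters match the input read backwards, each shifted +4: elk reversed is kle. The word is reversed, then every letter is shifted forward by 4.
Reversing it on isj: shift back: i−4=e, s−4=o, j−4=f → eof; then reverse → foe.

foe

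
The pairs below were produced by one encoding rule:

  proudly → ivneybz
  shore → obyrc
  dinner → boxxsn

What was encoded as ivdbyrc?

shortly

The output letters match the input read backwards, each shifted +10: proudly reversed is ylduorp. Two steps: reverse the string, then apply a Caesar shift of +10.
Decoding ivdbyrc: shift back: i−10=y, v−10=l, d−10=t, b−10=r, y−10=o, r−10=h, c−10=s → yltrohs; then reverse → shortly.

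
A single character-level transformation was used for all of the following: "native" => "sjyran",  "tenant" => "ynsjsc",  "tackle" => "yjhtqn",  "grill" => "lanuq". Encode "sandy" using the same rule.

xjsmd

Shifts by position in native: pos 0: n→s (+5), pos 1: a→j (+9), pos 2: t→y (+5), pos 3: i→r (+9) — repeating every 2. The shifts repeat in a cycle of length 2: positions 0,1,… shift by +5, +9, then the pattern repeats.
On sandy: s+5=x, a+9=j, n+5=s, d+9=m, y+5=d.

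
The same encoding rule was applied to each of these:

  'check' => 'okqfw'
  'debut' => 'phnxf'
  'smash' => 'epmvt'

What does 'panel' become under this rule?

bdzhx

Shifts by position in check: pos 0: c→o (+12), pos 1: h→k (+3), pos 2: e→q (+12), pos 3: c→f (+3) — repeating every 2. A repeating key of period 2 is used — shifts +12, +3 over and over.
On panel: p+12=b, a+3=d, n+12=z, e+3=h, l+12=x.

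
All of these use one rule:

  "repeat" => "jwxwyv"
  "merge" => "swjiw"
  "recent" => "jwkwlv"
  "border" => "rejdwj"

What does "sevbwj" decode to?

mother

r(17)→j(9) and e(4)→w(22) fit y≡19x+24 (mod 26); the inverse of 19 mod 26 is 11. Treating letters as 0–25, the rule is x ↦ 19x + 24 (mod 26).
Undoing it on sevbwj: s(18)→11·(18−24)≡12=m; e(4)→11·(4−24)≡14=o; v(21)→11·(21−24)≡19=t; b(1)→11·(1−24)≡7=h; w(22)→11·(22−24)≡4=e; j(9)→11·(9−24)≡17=r (all mod 26).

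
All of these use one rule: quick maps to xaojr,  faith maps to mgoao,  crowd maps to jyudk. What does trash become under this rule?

aygzo

Two shifts are in play — +6 for a/e/i/o/u, +7 for every other letter.
On trash: t(cons)+7=a, r(cons)+7=y, a(vowel)+6=g, s(cons)+7=z, h(cons)+7=o.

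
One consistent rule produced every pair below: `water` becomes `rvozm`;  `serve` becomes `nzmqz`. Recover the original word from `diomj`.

Compare letters: w→r is +21, a→v is +21, t→o is +21 — a constant shift. Every letter moves 21 places later in the alphabet, wrapping around z→a.
Undoing it on diomj: d−21=i, i−21=n, o−21=t, m−21=r, j−21=o.

intro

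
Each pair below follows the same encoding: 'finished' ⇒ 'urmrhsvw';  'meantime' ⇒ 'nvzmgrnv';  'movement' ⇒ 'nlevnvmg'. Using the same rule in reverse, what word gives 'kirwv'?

Each letter's alphabet position (a=0..z=25) is mapped through 25·x+25 mod 26 — an affine cipher.
Undoing it on kirwv: k(10)→25·(10−25)≡15=p; i(8)→25·(8−25)≡17=r; r(17)→25·(17−25)≡8=i; w(22)→25·(22−25)≡3=d; v(21)→25·(21−25)≡4=e (all mod 26).

pride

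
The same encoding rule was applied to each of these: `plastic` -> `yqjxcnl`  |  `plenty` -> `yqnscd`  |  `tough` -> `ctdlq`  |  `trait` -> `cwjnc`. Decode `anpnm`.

Shifts by position in plastic: pos 0: p→y (+9), pos 1: l→q (+5), pos 2: a→j (+9), pos 3: s→x (+5) — repeating every 2. The shifts repeat in a cycle of length 2: positions 0,1,… shift by +9, +5, then the pattern repeats.
Reversing it on anpnm: a−9=r, n−5=i, p−9=g, n−5=i, m−9=d.

rigid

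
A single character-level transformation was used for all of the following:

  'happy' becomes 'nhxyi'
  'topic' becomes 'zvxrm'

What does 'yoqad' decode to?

In happy: h→n is +6, a→h is +7, p→x is +8, p→y is +9 — the shift increases by 1 each position. Letter i (0-indexed) is shifted by i+6, so successive shifts are 6, 7, 8, ….
Undoing it on yoqad: y−6=s, o−7=h, q−8=i, a−9=r, d−10=t.

shirt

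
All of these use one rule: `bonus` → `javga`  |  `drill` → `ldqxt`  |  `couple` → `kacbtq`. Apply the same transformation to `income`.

qzkauq

Shifts by position in bonus: pos 0: b→j (+8), pos 1: o→a (+12), pos 2: n→v (+8), pos 3: u→g (+12) — repeating every 2. It's a Vigenère-style cipher with numeric key [8,12]: position i shifts by key[i mod 2].
For income: i+8=q, n+12=z, c+8=k, o+12=a, m+8=u, e+12=q.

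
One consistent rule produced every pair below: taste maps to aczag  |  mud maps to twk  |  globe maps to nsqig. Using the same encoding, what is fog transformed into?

The rule splits by letter class: vowels +2, consonants +7.
On fog: f(cons)+7=m, o(vowel)+2=q, g(cons)+7=n.

mqn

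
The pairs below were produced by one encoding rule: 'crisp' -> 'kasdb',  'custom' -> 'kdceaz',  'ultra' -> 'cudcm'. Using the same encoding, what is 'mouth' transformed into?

In crisp: c→k is +8, r→a is +9, i→s is +10, s→d is +11 — the shift increases by 1 each position. Letter i (0-indexed) is shifted by i+8, so successive shifts are 8, 9, 10, ….
Applying it to mouth: m+8=u, o+9=x, u+10=e, t+11=e, h+12=t.

uxeet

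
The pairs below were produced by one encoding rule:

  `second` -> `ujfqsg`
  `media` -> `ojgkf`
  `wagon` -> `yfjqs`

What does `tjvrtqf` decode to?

respond

Shifts by position in second: pos 0: s→u (+2), pos 1: e→j (+5), pos 2: c→f (+3), pos 3: o→q (+2), pos 4: n→s (+5), pos 5: d→g (+3) — repeating every 3. It's a Vigenère-style cipher with numeric key [2,5,3]: position i shifts by key[i mod 3].
Undoing it on tjvrtqf: t−2=r, j−5=e, v−3=s, r−2=p, t−5=o, q−3=n, f−2=d.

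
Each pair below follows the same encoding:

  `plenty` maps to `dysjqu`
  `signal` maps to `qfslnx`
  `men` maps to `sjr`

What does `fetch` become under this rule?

mhyjk

The output letters match the input read backwards, each shifted +5: plenty reversed is ytnelp. Two steps: reverse the string, then apply a Caesar shift of +5.
For fetch: reverse → hctef; then shift: h+5=m, c+5=h, t+5=y, e+5=j, f+5=k.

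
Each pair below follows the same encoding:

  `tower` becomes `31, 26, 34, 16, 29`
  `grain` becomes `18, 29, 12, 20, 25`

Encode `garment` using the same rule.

18, 12, 29, 24, 16, 25, 31

Each letter is replaced by its alphabet position (a=1..z=26) + 11.
Applying it to garment: g=7→18, a=1→12, r=18→29, m=13→24, e=5→16, n=14→25, t=20→31.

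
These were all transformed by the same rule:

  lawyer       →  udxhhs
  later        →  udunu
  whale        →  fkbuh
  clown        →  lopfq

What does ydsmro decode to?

pardon

Shifts by position in lawyer: pos 0: l→u (+9), pos 1: a→d (+3), pos 2: w→x (+1), pos 3: y→h (+9), pos 4: e→h (+3), pos 5: r→s (+1) — repeating every 3. It's a Vigenère-style cipher with numeric key [9,3,1]: position i shifts by key[i mod 3].
Undoing it on ydsmro: y−9=p, d−3=a, s−1=r, m−9=d, r−3=o, o−1=n.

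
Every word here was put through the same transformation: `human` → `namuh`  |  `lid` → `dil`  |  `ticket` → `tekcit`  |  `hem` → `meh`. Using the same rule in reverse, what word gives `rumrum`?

murmur

It's just the letters in reverse order.
Undoing it on rumrum: then reverse → murmur.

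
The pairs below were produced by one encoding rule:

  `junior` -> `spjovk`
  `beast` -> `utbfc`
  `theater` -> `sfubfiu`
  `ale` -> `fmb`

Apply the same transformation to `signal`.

mbohjt

The output letters match the input read backwards, each shifted +1: junior reversed is roinuj. Read the word backwards and shift each letter +1.
Applying it to signal: reverse → langis; then shift: l+1=m, a+1=b, n+1=o, g+1=h, i+1=j, s+1=t.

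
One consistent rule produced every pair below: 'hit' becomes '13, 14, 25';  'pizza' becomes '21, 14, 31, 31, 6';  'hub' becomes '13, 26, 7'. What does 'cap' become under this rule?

h is letter #8 and maps to 13: an offset of 5. Letters become their 1-based position plus 5 (so a→6, b→7, …).
Applying it to cap: c=3→8, a=1→6, p=16→21.

8, 6, 21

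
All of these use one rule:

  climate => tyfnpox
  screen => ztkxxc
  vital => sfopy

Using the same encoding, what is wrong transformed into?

hkrcb

c(2)→t(19) and l(11)→y(24) fit y≡15x+15 (mod 26); the inverse of 15 mod 26 is 7. This is an affine cipher: with a=0,…,z=25, each position x becomes (15x+15) mod 26.
On wrong: w(22)→15·22+15≡7=h; r(17)→15·17+15≡10=k; o(14)→15·14+15≡17=r; n(13)→15·13+15≡2=c; g(6)→15·6+15≡1=b (all mod 26).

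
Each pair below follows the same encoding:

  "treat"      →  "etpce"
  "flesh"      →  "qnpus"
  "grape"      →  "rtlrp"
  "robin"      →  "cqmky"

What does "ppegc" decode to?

enter

Shifts by position in treat: pos 0: t→e (+11), pos 1: r→t (+2), pos 2: e→p (+11), pos 3: a→c (+2) — repeating every 2. It's a Vigenère-style cipher with numeric key [11,2]: position i shifts by key[i mod 2].
Decoding ppegc: p−11=e, p−2=n, e−11=t, g−2=e, c−11=r.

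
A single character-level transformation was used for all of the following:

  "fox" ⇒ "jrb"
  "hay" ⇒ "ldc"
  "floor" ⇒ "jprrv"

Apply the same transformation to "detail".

Two shifts are in play — +3 for a/e/i/o/u, +4 for every other letter.
On detail: d(cons)+4=h, e(vowel)+3=h, t(cons)+4=x, a(vowel)+3=d, i(vowel)+3=l, l(cons)+4=p.

hhxdlp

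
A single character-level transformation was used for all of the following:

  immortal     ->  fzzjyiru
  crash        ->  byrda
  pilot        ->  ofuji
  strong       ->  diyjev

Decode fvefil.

ignite

i(8)→f(5) and m(12)→z(25) fit y≡5x+17 (mod 26); the inverse of 5 mod 26 is 21. This is an affine cipher: with a=0,…,z=25, each position x becomes (5x+17) mod 26.
Undoing it on fvefil: f(5)→21·(5−17)≡8=i; v(21)→21·(21−17)≡6=g; e(4)→21·(4−17)≡13=n; f(5)→21·(5−17)≡8=i; i(8)→21·(8−17)≡19=t; l(11)→21·(11−17)≡4=e (all mod 26).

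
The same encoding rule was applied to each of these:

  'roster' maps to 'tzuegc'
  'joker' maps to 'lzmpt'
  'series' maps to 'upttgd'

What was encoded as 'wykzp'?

It's a Vigenère-style cipher with numeric key [2,11]: position i shifts by key[i mod 2].
Reversing it on wykzp: w−2=u, y−11=n, k−2=i, z−11=o, p−2=n.

union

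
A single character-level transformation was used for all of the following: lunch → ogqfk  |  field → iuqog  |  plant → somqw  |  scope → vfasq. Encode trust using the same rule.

The shift depends on letter class: consonant l→o is +3, but vowel u→g is +12. Vowels shift forward by 12 and consonants shift forward by 3.
Applying it to trust: t(cons)+3=w, r(cons)+3=u, u(vowel)+12=g, s(cons)+3=v, t(cons)+3=w.

wugvw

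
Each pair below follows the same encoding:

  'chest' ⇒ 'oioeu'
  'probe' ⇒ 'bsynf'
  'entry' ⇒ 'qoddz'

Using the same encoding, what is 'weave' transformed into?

ifkhf

Shifts by position in chest: pos 0: c→o (+12), pos 1: h→i (+1), pos 2: e→o (+10), pos 3: s→e (+12), pos 4: t→u (+1) — repeating every 3. The shifts repeat in a cycle of length 3: positions 0,1,… shift by +12, +1, +10, then the pattern repeats.
Applying it to weave: w+12=i, e+1=f, a+10=k, v+12=h, e+1=f.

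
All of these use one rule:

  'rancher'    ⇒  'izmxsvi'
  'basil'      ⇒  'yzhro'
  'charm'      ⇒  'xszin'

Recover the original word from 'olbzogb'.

Each pair mirrors across the alphabet (r↔i, a↔z, n↔m): positions sum to 25. Each letter is replaced by its mirror in the alphabet: a↔z, b↔y, c↔x, and so on (the Atbash cipher).
Undoing it on olbzogb: o↔l, l↔o, b↔y, z↔a, o↔l, g↔t, b↔y.

loyalty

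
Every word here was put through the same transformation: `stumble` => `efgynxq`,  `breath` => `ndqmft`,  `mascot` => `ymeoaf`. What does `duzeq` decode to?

rinse

It's a constant shift of +12 (ROT12).
Decoding duzeq: d−12=r, u−12=i, z−12=n, e−12=s, q−12=e.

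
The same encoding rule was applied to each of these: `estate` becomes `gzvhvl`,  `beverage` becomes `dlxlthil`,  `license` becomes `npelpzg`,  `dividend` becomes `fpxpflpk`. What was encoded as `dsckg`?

A repeating key of period 2 is used — shifts +2, +7 over and over.
Decoding dsckg: d−2=b, s−7=l, c−2=a, k−7=d, g−2=e.

blade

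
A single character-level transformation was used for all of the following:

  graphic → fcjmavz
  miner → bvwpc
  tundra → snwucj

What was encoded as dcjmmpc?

g(6)→f(5) and r(17)→c(2) fit y≡21x+9 (mod 26); the inverse of 21 mod 26 is 5. Each letter's alphabet position (a=0..z=25) is mapped through 21·x+9 mod 26 — an affine cipher.
Decoding dcjmmpc: d(3)→5·(3−9)≡22=w; c(2)→5·(2−9)≡17=r; j(9)→5·(9−9)≡0=a; m(12)→5·(12−9)≡15=p; m(12)→5·(12−9)≡15=p; p(15)→5·(15−9)≡4=e; c(2)→5·(2−9)≡17=r (all mod 26).

wrapper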